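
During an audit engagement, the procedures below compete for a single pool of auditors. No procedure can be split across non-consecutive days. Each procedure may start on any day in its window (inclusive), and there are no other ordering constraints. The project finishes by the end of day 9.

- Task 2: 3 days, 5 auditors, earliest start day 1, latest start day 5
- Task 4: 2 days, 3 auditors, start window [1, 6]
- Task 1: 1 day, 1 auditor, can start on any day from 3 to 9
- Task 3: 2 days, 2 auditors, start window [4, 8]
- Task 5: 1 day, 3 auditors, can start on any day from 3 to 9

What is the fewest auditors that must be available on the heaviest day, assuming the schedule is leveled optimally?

5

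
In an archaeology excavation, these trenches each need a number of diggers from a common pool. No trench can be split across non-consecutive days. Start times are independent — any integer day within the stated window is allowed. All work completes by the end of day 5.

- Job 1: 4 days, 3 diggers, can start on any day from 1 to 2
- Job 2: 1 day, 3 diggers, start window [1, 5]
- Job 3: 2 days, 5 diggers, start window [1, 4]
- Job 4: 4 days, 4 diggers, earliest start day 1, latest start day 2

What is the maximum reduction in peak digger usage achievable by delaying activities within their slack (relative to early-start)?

Early-start peak: d1:15  d2:12  d3:7  d4:7  d5:0 ⇒ 15.
Leveled (Job 1@1, Job 2@1, Job 3@1, Job 4@2): d1:11  d2:12  d3:7  d4:7  d5:4 ⇒ 12.
Reduction 15 − 12 = 3.

3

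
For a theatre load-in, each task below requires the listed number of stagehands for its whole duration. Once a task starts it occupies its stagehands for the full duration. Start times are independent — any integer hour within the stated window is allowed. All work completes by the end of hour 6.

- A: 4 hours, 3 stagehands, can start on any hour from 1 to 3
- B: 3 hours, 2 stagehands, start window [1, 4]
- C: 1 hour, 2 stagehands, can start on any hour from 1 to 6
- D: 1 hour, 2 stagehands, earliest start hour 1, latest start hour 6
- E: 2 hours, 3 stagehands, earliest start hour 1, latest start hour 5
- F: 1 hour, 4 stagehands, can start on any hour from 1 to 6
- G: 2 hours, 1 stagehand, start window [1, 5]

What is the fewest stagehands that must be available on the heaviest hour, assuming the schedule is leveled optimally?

Early-start (A@1, B@1, C@1, D@1, E@1, F@1, G@1) gives peak 17: h1:17  h2:9  h3:5  h4:3  h5:0  h6:0.
Shift C→5, D→6, E→4, F→6.
Schedule A@1, B@1, C@5, D@6, E@4, F@6, G@1: h1:6  h2:6  h3:5  h4:6  h5:5  h6:6 — peak 6.
Total stagehand-hours = 34 over 6 hours ⇒ peak ≥ ⌈34/6⌉ = 6, so 6 is optimal.

6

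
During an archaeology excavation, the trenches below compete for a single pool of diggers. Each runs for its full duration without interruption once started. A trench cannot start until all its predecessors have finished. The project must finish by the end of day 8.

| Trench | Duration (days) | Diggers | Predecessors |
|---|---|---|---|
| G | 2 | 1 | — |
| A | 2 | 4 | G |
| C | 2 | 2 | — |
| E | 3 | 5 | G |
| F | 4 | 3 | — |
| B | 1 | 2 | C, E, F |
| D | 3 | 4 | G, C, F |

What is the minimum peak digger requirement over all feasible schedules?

Early-start (G@1, A@3, C@1, E@3, F@1, B@6, D@5) gives peak 12: d1:6  d2:6  d3:12  d4:12  d5:9  d6:6  d7:4  d8:0.
Shift A→6, B→8, D→6.
Schedule G@1, A@6, C@1, E@3, F@1, B@8, D@6: d1:6  d2:6  d3:8  d4:8  d5:5  d6:8  d7:8  d8:6 — peak 8.

8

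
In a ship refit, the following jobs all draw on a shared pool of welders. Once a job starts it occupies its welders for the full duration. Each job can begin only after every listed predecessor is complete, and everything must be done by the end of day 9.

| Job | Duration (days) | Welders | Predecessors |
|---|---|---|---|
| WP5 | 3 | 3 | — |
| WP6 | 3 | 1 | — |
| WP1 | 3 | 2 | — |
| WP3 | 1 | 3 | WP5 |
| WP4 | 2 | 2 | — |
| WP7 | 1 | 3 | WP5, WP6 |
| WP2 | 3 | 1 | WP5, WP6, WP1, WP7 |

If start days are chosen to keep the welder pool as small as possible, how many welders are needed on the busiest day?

5

Early-start (WP5@1, WP6@1, WP1@1, WP3@4, WP4@1, WP7@4, WP2@5) gives peak 8: d1:8  d2:8  d3:6  d4:6  d5:1  d6:1  d7:1  d8:0  d9:0.
Shift WP1→4, WP4→6, WP7→5, WP2→7.
Schedule WP5@1, WP6@1, WP1@4, WP3@4, WP4@6, WP7@5, WP2@7: d1:4  d2:4  d3:4  d4:5  d5:5  d6:4  d7:3  d8:1  d9:1 — peak 5.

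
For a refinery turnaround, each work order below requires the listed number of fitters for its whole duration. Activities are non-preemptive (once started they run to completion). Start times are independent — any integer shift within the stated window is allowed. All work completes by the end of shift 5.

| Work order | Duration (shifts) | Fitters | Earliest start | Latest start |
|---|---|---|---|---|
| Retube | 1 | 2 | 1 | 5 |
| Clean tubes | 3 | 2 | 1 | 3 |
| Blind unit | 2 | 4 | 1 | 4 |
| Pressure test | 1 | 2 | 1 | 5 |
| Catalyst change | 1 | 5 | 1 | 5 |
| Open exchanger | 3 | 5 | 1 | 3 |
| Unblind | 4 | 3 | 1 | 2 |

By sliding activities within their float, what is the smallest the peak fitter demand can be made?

Early-start (Retube@1, Clean tubes@1, Blind unit@1, Pressure test@1, Catalyst change@1, Open exchanger@1, Unblind@1) gives peak 23: s1:23  s2:14  s3:10  s4:3  s5:0.
Shift Pressure test→2, Catalyst change→5, Open exchanger→3.
Schedule Retube@1, Clean tubes@1, Blind unit@1, Pressure test@2, Catalyst change@5, Open exchanger@3, Unblind@1: s1:11  s2:11  s3:10  s4:8  s5:10 — peak 11.

11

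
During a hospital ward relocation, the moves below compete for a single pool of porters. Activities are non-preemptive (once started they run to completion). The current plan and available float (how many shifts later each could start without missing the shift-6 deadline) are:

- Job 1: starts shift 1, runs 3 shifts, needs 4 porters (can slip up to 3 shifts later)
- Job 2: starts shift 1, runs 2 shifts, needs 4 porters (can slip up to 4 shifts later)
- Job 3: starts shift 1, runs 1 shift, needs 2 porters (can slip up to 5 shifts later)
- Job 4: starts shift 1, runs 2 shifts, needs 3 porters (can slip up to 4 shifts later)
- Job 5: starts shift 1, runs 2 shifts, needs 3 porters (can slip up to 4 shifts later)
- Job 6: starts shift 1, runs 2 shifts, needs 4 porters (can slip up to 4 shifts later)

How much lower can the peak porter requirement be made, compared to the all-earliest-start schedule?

12

Early-start peak: s1:20  s2:18  s3:4  s4:0  s5:0  s6:0 ⇒ 20.
Leveled (Job 1@1, Job 2@1, Job 3@4, Job 4@3, Job 5@4, Job 6@5): s1:8  s2:8  s3:7  s4:8  s5:7  s6:4 ⇒ 8.
Reduction 20 − 8 = 12.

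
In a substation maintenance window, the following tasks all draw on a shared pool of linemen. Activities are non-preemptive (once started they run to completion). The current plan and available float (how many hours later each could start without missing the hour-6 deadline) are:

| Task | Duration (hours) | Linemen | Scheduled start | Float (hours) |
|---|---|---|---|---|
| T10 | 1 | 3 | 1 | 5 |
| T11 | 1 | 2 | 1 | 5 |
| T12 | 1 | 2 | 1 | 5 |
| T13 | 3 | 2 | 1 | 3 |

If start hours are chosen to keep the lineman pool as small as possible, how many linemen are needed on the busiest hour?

3

Early-start (T10@1, T11@1, T12@1, T13@1) gives peak 9: h1:9  h2:2  h3:2  h4:0  h5:0  h6:0.
Shift T11→2, T12→3, T13→4.
Schedule T10@1, T11@2, T12@3, T13@4: h1:3  h2:2  h3:2  h4:2  h5:2  h6:2 — peak 3.
Total lineman-hours = 13 over 6 hours ⇒ peak ≥ ⌈13/6⌉ = 3, so 3 is optimal.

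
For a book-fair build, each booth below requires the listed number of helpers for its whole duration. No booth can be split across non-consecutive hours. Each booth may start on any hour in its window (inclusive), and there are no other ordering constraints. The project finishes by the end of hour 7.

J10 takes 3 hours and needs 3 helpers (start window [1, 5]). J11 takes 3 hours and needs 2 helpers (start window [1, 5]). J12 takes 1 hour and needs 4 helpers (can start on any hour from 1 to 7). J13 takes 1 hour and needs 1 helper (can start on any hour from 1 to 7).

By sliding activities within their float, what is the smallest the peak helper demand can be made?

Early-start (J10@1, J11@1, J12@1, J13@1) gives peak 10: h1:10  h2:5  h3:5  h4:0  h5:0  h6:0  h7:0.
Shift J11→4, J12→7.
Schedule J10@1, J11@4, J12@7, J13@1: h1:4  h2:3  h3:3  h4:2  h5:2  h6:2  h7:4 — peak 4.

4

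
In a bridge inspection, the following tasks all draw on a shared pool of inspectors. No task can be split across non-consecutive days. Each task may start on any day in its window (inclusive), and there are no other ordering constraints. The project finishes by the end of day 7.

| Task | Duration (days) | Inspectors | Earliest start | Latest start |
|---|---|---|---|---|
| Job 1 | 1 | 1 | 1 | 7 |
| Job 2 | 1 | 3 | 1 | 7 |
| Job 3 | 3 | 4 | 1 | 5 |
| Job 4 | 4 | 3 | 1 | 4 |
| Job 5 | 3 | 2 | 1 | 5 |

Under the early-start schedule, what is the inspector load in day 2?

At early start, day 2 has: Job 3, Job 4, Job 5.
Demand: 4 + 3 + 2 = 9.

9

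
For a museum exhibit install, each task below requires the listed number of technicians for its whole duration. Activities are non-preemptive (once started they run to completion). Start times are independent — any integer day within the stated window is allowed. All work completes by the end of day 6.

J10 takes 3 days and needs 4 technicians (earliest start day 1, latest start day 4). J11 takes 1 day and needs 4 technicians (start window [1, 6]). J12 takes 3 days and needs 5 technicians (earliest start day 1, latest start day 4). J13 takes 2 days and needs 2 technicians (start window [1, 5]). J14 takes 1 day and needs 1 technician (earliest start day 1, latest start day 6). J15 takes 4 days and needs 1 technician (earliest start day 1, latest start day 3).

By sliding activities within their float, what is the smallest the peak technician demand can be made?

Early-start (J10@1, J11@1, J12@1, J13@1, J14@1, J15@1) gives peak 17: d1:17  d2:12  d3:10  d4:1  d5:0  d6:0.
Shift J12→4, J13→2, J14→2, J15→2.
Schedule J10@1, J11@1, J12@4, J13@2, J14@2, J15@2: d1:8  d2:8  d3:7  d4:6  d5:6  d6:5 — peak 8.

8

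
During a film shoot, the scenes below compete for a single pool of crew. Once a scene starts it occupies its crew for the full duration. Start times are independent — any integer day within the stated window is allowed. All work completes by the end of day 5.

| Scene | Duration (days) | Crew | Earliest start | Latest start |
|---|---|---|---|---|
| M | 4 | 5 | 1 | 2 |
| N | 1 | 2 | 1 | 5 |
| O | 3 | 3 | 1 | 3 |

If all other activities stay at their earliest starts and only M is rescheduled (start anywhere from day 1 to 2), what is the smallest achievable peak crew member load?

8

M@1: d1:10  d2:8  d3:8  d4:5  d5:0 → peak 10
M@2: d1:5  d2:8  d3:8  d4:5  d5:5 → peak 8
Best is M@2, peak 8.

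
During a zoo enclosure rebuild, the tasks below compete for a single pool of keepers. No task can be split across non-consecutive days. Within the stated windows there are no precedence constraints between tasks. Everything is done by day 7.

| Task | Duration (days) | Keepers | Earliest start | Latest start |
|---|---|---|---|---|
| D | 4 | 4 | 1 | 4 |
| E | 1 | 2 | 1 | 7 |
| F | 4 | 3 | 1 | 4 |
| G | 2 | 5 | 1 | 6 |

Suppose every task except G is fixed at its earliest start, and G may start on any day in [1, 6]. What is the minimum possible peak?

G@1: d1:14  d2:12  d3:7  d4:7  d5:0  d6:0  d7:0 → peak 14
G@2: d1:9  d2:12  d3:12  d4:7  d5:0  d6:0  d7:0 → peak 12
G@3: d1:9  d2:7  d3:12  d4:12  d5:0  d6:0  d7:0 → peak 12
G@4: d1:9  d2:7  d3:7  d4:12  d5:5  d6:0  d7:0 → peak 12
G@5: d1:9  d2:7  d3:7  d4:7  d5:5  d6:5  d7:0 → peak 9
G@6: d1:9  d2:7  d3:7  d4:7  d5:0  d6:5  d7:5 → peak 9
Best is G@5, peak 9.

9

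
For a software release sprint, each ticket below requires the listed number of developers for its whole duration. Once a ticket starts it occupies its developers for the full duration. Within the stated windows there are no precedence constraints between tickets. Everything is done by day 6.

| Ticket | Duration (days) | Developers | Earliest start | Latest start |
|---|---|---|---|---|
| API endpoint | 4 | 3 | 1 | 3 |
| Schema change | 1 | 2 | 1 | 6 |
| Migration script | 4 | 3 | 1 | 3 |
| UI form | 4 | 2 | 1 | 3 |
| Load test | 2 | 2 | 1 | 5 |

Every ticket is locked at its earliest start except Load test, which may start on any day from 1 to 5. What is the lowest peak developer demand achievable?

10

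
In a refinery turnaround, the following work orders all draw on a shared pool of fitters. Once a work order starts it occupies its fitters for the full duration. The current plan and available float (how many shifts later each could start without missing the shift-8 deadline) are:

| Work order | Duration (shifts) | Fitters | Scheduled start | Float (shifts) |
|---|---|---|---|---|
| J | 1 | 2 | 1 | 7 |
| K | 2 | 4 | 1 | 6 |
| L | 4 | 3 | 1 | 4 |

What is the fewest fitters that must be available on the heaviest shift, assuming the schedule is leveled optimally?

4

Early-start (J@1, K@1, L@1) gives peak 9: s1:9  s2:7  s3:3  s4:3  s5:0  s6:0  s7:0  s8:0.
Shift K→2, L→4.
Schedule J@1, K@2, L@4: s1:2  s2:4  s3:4  s4:3  s5:3  s6:3  s7:3  s8:0 — peak 4.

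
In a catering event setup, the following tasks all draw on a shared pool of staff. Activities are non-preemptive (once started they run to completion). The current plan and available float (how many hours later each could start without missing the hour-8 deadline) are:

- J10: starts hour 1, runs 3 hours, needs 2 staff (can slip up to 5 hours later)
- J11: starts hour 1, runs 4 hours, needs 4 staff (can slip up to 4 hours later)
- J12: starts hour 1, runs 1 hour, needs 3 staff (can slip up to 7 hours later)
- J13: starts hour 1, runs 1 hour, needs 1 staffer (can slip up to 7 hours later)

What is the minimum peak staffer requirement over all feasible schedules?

4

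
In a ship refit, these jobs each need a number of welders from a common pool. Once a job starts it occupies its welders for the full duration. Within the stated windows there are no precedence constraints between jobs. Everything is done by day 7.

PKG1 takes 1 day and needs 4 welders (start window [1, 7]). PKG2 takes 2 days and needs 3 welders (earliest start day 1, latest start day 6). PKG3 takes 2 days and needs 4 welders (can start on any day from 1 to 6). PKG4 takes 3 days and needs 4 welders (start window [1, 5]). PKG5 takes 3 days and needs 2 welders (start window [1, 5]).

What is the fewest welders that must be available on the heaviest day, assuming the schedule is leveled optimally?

7

Early-start (PKG1@1, PKG2@1, PKG3@1, PKG4@1, PKG5@1) gives peak 17: d1:17  d2:13  d3:6  d4:0  d5:0  d6:0  d7:0.
Shift PKG3→2, PKG4→4, PKG5→3.
Schedule PKG1@1, PKG2@1, PKG3@2, PKG4@4, PKG5@3: d1:7  d2:7  d3:6  d4:6  d5:6  d6:4  d7:0 — peak 7.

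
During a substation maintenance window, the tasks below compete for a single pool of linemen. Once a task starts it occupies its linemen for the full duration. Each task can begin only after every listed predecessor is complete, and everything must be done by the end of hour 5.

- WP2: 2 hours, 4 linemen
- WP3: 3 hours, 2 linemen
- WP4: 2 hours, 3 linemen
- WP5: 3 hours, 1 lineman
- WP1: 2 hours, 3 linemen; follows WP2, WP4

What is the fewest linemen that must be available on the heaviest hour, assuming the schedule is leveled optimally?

7

Early-start (WP2@1, WP3@1, WP4@1, WP5@1, WP1@3) gives peak 10: h1:10  h2:10  h3:6  h4:3  h5:0.
Shift WP3→3, WP5→3.
Schedule WP2@1, WP3@3, WP4@1, WP5@3, WP1@3: h1:7  h2:7  h3:6  h4:6  h5:3 — peak 7.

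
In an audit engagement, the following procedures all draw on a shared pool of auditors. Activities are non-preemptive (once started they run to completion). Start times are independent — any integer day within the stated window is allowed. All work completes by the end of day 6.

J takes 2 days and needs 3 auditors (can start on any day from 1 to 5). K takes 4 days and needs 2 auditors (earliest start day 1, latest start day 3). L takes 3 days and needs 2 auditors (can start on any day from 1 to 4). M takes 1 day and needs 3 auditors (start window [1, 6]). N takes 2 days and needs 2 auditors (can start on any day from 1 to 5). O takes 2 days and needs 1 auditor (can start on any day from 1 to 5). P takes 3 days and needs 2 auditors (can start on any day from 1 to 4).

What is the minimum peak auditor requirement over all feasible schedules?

6

Early-start (J@1, K@1, L@1, M@1, N@1, O@1, P@1) gives peak 15: d1:15  d2:12  d3:6  d4:2  d5:0  d6:0.
Shift L→3, M→6, N→5, P→3.
Schedule J@1, K@1, L@3, M@6, N@5, O@1, P@3: d1:6  d2:6  d3:6  d4:6  d5:6  d6:5 — peak 6.
Total auditor-days = 35 over 6 days ⇒ peak ≥ ⌈35/6⌉ = 6, so 6 is optimal.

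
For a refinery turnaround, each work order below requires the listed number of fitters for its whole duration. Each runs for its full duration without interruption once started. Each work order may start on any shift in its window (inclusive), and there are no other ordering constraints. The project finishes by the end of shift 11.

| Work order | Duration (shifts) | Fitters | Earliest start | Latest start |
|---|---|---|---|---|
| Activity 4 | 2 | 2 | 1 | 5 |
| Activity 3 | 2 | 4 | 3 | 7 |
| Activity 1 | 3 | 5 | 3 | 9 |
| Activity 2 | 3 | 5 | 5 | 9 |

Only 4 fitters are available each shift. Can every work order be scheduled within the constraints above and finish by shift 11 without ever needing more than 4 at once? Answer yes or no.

The minimum achievable peak is 5; 4 < 5, so no feasible schedule stays within the cap.

no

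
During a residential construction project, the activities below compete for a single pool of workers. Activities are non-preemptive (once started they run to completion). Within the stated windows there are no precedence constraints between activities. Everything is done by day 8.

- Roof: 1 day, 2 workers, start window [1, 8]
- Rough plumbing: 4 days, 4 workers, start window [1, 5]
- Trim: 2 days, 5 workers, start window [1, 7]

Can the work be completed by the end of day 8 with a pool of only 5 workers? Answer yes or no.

yes

Schedule Roof@1, Rough plumbing@2, Trim@6: d1:2  d2:4  d3:4  d4:4  d5:4  d6:5  d7:5  d8:0 — peak 5 ≤ 5.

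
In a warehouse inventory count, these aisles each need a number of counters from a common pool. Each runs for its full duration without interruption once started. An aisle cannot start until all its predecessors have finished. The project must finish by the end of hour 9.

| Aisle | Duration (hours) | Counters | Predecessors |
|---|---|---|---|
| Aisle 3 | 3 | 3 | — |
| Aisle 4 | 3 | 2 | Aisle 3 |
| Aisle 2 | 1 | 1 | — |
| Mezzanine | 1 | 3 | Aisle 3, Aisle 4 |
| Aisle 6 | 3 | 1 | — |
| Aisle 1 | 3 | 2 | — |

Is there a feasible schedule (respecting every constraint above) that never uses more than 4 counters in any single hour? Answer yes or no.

yes

Schedule Aisle 3@1, Aisle 4@4, Aisle 2@1, Mezzanine@7, Aisle 6@7, Aisle 1@4: h1:4  h2:3  h3:3  h4:4  h5:4  h6:4  h7:4  h8:1  h9:1 — peak 4 ≤ 4.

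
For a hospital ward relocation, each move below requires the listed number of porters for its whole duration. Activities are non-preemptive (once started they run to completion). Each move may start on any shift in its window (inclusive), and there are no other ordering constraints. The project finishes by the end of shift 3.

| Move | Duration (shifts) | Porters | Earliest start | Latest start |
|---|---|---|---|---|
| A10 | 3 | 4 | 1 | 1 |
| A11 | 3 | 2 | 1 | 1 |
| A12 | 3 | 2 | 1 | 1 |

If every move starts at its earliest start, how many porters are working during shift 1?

8

At early start, shift 1 has: A10, A11, A12.
Demand: 4 + 2 + 2 = 8.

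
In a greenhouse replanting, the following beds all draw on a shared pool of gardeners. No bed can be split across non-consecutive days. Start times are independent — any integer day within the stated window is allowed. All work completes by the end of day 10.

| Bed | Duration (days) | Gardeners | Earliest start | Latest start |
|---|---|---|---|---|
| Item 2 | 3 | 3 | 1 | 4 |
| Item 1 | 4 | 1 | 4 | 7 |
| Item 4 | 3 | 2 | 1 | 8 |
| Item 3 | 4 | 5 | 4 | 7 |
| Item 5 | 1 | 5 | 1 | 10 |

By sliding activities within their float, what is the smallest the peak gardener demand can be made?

6

Early-start (Item 2@1, Item 1@4, Item 4@1, Item 3@4, Item 5@1) gives peak 10: d1:10  d2:5  d3:5  d4:6  d5:6  d6:6  d7:6  d8:0  d9:0  d10:0.
Shift Item 5→8.
Schedule Item 2@1, Item 1@4, Item 4@1, Item 3@4, Item 5@8: d1:5  d2:5  d3:5  d4:6  d5:6  d6:6  d7:6  d8:5  d9:0  d10:0 — peak 6.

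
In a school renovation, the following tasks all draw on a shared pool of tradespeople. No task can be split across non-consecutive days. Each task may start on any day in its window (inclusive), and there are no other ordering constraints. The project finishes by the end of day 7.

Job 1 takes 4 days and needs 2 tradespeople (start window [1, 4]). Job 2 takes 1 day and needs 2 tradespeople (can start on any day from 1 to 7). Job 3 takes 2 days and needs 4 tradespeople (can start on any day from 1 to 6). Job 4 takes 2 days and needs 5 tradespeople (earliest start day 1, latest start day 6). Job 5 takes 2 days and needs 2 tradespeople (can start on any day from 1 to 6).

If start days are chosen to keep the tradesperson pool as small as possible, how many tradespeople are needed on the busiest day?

6

Early-start (Job 1@1, Job 2@1, Job 3@1, Job 4@1, Job 5@1) gives peak 15: d1:15  d2:13  d3:2  d4:2  d5:0  d6:0  d7:0.
Shift Job 3→2, Job 4→6, Job 5→4.
Schedule Job 1@1, Job 2@1, Job 3@2, Job 4@6, Job 5@4: d1:4  d2:6  d3:6  d4:4  d5:2  d6:5  d7:5 — peak 6.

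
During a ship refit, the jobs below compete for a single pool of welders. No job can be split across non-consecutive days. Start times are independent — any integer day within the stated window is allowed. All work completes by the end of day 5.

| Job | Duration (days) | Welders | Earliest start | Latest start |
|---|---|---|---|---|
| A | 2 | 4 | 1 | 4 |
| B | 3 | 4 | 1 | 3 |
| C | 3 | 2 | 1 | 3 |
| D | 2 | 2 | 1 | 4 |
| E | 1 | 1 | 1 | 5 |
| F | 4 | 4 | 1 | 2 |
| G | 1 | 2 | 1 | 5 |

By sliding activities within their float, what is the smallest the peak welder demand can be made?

Early-start (A@1, B@1, C@1, D@1, E@1, F@1, G@1) gives peak 19: d1:19  d2:16  d3:10  d4:4  d5:0.
Shift B→3, D→4, F→2.
Schedule A@1, B@3, C@1, D@4, E@1, F@2, G@1: d1:9  d2:10  d3:10  d4:10  d5:10 — peak 10.
Total welder-days = 49 over 5 days ⇒ peak ≥ ⌈49/5⌉ = 10, so 10 is optimal.

10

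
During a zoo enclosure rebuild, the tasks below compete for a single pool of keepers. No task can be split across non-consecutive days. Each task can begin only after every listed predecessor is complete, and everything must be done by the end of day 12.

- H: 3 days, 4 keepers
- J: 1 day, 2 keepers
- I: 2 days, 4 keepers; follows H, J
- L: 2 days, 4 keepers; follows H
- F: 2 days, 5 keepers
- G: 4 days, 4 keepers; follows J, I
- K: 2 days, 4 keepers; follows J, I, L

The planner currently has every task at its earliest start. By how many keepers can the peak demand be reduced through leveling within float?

3

Early-start peak: d1:11  d2:9  d3:4  d4:8  d5:8  d6:8  d7:8  d8:4  d9:4  d10:0  d11:0  d12:0 ⇒ 11.
Leveled (H@1, J@1, I@4, L@4, F@6, G@8, K@8): d1:6  d2:4  d3:4  d4:8  d5:8  d6:5  d7:5  d8:8  d9:8  d10:4  d11:4  d12:0 ⇒ 8.
Reduction 11 − 8 = 3.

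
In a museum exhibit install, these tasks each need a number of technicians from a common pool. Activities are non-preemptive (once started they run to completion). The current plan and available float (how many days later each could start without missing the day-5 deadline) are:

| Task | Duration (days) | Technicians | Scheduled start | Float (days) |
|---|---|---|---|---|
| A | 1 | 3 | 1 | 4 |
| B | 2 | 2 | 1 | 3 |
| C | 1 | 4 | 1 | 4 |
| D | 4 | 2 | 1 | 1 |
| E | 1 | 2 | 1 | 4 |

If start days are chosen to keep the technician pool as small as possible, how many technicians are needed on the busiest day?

Early-start (A@1, B@1, C@1, D@1, E@1) gives peak 13: d1:13  d2:4  d3:2  d4:2  d5:0.
Shift B→2, C→5, E→4.
Schedule A@1, B@2, C@5, D@1, E@4: d1:5  d2:4  d3:4  d4:4  d5:4 — peak 5.
Total technician-days = 21 over 5 days ⇒ peak ≥ ⌈21/5⌉ = 5, so 5 is optimal.

5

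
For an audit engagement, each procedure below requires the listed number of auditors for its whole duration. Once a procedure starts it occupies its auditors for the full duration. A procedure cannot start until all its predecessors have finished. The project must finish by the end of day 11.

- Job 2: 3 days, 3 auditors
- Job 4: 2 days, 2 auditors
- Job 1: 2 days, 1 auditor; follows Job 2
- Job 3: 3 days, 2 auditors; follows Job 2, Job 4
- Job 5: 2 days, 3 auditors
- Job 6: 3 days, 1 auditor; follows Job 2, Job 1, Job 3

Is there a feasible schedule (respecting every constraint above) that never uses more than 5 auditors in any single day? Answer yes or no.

Schedule Job 2@1, Job 4@4, Job 1@4, Job 3@6, Job 5@9, Job 6@9: d1:3  d2:3  d3:3  d4:3  d5:3  d6:2  d7:2  d8:2  d9:4  d10:4  d11:1 — peak 4 ≤ 5.

yes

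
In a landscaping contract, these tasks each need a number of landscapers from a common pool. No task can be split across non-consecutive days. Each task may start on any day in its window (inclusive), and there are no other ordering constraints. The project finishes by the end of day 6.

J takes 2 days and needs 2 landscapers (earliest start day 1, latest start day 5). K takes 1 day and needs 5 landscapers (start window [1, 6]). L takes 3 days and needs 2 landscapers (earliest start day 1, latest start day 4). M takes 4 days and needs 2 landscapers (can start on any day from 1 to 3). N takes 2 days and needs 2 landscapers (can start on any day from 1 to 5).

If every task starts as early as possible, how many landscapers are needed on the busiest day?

Early-start schedule: J@1, K@1, L@1, M@1, N@1.
Load per day: day 1: 13, day 2: 8, day 3: 4, day 4: 2, day 5: 0, day 6: 0.
Peak is 13.

13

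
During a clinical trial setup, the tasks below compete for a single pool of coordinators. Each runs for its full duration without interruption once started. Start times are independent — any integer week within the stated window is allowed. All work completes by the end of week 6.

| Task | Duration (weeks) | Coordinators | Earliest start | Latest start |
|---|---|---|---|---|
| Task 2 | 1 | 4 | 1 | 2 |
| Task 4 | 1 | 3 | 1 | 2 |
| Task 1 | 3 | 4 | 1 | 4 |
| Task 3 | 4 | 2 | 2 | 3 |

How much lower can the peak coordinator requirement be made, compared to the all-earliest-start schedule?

Early-start peak: w1:11  w2:6  w3:6  w4:2  w5:2  w6:0 ⇒ 11.
Leveled (Task 2@1, Task 4@2, Task 1@3, Task 3@2): w1:4  w2:5  w3:6  w4:6  w5:6  w6:0 ⇒ 6.
Reduction 11 − 6 = 5.

5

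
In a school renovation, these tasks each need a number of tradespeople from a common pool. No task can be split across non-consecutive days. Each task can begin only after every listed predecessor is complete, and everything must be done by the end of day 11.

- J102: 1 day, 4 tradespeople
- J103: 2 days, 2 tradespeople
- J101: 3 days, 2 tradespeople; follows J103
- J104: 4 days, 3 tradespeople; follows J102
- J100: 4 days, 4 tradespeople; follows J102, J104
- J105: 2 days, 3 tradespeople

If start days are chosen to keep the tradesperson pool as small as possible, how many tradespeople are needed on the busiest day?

Early-start (J102@1, J103@1, J101@3, J104@2, J100@6, J105@1) gives peak 9: d1:9  d2:8  d3:5  d4:5  d5:5  d6:4  d7:4  d8:4  d9:4  d10:0  d11:0.
Shift J103→2, J101→4, J100→8, J105→6.
Schedule J102@1, J103@2, J101@4, J104@2, J100@8, J105@6: d1:4  d2:5  d3:5  d4:5  d5:5  d6:5  d7:3  d8:4  d9:4  d10:4  d11:4 — peak 5.
Total tradesperson-days = 48 over 11 days ⇒ peak ≥ ⌈48/11⌉ = 5, so 5 is optimal.

5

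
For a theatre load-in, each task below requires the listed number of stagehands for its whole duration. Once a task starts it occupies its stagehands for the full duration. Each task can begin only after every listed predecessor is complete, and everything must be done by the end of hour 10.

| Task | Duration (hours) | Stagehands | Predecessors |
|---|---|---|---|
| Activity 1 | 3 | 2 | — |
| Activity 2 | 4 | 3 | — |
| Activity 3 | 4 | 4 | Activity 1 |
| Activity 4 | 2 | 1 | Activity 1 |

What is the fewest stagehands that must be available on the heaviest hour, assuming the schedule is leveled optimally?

Early-start (Activity 1@1, Activity 2@1, Activity 3@4, Activity 4@4) gives peak 8: h1:5  h2:5  h3:5  h4:8  h5:5  h6:4  h7:4  h8:0  h9:0  h10:0.
Shift Activity 3→5.
Schedule Activity 1@1, Activity 2@1, Activity 3@5, Activity 4@4: h1:5  h2:5  h3:5  h4:4  h5:5  h6:4  h7:4  h8:4  h9:0  h10:0 — peak 5.

5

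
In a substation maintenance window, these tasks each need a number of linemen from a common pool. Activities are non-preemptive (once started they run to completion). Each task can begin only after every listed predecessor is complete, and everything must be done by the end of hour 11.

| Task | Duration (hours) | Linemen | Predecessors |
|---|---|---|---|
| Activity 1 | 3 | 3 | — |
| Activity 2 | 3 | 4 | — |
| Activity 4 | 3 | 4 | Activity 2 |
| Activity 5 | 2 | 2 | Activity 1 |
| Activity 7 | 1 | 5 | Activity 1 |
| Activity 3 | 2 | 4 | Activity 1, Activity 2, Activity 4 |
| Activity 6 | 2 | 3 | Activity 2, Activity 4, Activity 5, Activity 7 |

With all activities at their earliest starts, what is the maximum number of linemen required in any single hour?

11

Early-start schedule: Activity 1@1, Activity 2@1, Activity 4@4, Activity 5@4, Activity 7@4, Activity 3@7, Activity 6@7.
Load per hour: hour 1: 7, hour 2: 7, hour 3: 7, hour 4: 11, hour 5: 6, hour 6: 4, hour 7: 7, hour 8: 7, hour 9: 0, hour 10: 0, hour 11: 0.
Peak is 11.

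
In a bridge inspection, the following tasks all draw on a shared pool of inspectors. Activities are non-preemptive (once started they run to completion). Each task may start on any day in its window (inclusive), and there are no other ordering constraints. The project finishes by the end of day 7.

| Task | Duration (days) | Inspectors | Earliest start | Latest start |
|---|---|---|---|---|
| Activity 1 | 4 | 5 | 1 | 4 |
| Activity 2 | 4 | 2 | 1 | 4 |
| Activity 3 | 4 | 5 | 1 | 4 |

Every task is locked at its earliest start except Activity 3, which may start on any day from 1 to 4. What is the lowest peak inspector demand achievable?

Activity 3@1: d1:12  d2:12  d3:12  d4:12  d5:0  d6:0  d7:0 → peak 12
Activity 3@2: d1:7  d2:12  d3:12  d4:12  d5:5  d6:0  d7:0 → peak 12
Activity 3@3: d1:7  d2:7  d3:12  d4:12  d5:5  d6:5  d7:0 → peak 12
Activity 3@4: d1:7  d2:7  d3:7  d4:12  d5:5  d6:5  d7:5 → peak 12
Best is Activity 3@1, peak 12.

12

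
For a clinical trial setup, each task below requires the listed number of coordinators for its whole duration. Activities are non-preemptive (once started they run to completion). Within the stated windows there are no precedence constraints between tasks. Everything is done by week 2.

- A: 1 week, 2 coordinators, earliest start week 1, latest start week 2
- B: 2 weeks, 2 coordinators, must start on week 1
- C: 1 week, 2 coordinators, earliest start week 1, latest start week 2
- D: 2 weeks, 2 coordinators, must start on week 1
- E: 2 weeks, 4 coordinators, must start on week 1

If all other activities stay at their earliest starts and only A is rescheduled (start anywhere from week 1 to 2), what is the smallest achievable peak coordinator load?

A@1: w1:12  w2:8 → peak 12
A@2: w1:10  w2:10 → peak 10
Best is A@2, peak 10.

10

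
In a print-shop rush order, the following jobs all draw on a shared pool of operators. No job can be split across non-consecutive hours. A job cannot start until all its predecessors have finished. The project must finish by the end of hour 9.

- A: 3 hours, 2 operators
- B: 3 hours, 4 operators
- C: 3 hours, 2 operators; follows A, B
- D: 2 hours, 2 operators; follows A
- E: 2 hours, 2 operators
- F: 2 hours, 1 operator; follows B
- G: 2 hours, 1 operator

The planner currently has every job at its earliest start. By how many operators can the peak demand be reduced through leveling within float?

5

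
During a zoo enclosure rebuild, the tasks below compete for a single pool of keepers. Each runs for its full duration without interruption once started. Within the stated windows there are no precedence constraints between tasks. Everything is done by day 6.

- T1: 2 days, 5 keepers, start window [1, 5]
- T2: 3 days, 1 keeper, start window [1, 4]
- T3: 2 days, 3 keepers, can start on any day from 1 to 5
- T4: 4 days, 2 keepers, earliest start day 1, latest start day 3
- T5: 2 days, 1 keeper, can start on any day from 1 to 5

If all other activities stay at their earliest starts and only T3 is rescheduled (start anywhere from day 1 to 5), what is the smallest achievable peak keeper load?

T3@1: d1:12  d2:12  d3:3  d4:2  d5:0  d6:0 → peak 12
T3@2: d1:9  d2:12  d3:6  d4:2  d5:0  d6:0 → peak 12
T3@3: d1:9  d2:9  d3:6  d4:5  d5:0  d6:0 → peak 9
T3@4: d1:9  d2:9  d3:3  d4:5  d5:3  d6:0 → peak 9
T3@5: d1:9  d2:9  d3:3  d4:2  d5:3  d6:3 → peak 9
Best is T3@3, peak 9.

9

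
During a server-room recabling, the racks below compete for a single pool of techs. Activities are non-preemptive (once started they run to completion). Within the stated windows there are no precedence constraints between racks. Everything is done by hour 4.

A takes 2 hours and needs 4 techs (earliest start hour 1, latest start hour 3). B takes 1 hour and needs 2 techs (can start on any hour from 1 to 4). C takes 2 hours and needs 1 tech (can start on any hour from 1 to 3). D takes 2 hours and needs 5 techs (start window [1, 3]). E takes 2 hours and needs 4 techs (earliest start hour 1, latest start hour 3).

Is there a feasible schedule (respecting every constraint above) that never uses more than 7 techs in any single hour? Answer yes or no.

no

Total tech-hours = 30; over 4 hours the average is 30/4 > 7, so some hour must exceed 7.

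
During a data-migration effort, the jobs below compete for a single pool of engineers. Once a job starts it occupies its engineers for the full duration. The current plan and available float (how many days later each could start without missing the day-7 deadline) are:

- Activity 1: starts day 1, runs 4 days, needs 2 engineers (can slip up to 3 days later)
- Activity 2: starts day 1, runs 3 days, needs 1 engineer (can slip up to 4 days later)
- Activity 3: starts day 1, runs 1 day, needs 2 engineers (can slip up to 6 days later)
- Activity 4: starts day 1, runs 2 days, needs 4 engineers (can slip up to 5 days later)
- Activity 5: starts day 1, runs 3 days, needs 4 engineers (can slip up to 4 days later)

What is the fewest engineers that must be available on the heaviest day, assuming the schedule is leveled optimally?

6

Early-start (Activity 1@1, Activity 2@1, Activity 3@1, Activity 4@1, Activity 5@1) gives peak 13: d1:13  d2:11  d3:7  d4:2  d5:0  d6:0  d7:0.
Shift Activity 2→3, Activity 3→3, Activity 5→5.
Schedule Activity 1@1, Activity 2@3, Activity 3@3, Activity 4@1, Activity 5@5: d1:6  d2:6  d3:5  d4:3  d5:5  d6:4  d7:4 — peak 6.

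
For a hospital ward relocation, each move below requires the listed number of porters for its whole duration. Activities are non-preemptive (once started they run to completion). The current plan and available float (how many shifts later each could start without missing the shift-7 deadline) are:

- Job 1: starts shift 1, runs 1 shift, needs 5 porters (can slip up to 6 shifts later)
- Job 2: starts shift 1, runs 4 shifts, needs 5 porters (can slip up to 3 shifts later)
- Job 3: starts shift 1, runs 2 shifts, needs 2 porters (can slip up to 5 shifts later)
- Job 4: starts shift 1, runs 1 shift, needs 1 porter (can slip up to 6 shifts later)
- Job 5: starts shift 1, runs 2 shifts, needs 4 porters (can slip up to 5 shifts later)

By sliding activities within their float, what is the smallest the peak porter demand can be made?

6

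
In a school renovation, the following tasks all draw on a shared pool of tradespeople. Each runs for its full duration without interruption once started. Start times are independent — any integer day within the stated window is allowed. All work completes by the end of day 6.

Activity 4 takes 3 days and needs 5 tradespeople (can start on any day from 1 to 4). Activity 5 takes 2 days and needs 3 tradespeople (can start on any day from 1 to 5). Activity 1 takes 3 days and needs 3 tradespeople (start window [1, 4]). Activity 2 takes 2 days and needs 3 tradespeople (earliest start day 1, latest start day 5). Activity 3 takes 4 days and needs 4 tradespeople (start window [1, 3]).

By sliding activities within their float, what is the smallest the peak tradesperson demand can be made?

9

Early-start (Activity 4@1, Activity 5@1, Activity 1@1, Activity 2@1, Activity 3@1) gives peak 18: d1:18  d2:18  d3:12  d4:4  d5:0  d6:0.
Shift Activity 5→5, Activity 1→4, Activity 2→5.
Schedule Activity 4@1, Activity 5@5, Activity 1@4, Activity 2@5, Activity 3@1: d1:9  d2:9  d3:9  d4:7  d5:9  d6:9 — peak 9.
Total tradesperson-days = 52 over 6 days ⇒ peak ≥ ⌈52/6⌉ = 9, so 9 is optimal.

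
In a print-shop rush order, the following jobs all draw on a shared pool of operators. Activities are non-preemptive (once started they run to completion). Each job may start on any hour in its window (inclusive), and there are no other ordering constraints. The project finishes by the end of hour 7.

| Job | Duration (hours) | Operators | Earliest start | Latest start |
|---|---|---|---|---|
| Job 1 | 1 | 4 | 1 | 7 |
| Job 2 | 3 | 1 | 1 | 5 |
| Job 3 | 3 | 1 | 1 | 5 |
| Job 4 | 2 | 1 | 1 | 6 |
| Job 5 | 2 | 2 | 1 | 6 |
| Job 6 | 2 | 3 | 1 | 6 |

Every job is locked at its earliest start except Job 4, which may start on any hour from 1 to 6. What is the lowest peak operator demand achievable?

Job 4@1: h1:12  h2:8  h3:2  h4:0  h5:0  h6:0  h7:0 → peak 12
Job 4@2: h1:11  h2:8  h3:3  h4:0  h5:0  h6:0  h7:0 → peak 11
Job 4@3: h1:11  h2:7  h3:3  h4:1  h5:0  h6:0  h7:0 → peak 11
Job 4@4: h1:11  h2:7  h3:2  h4:1  h5:1  h6:0  h7:0 → peak 11
Job 4@5: h1:11  h2:7  h3:2  h4:0  h5:1  h6:1  h7:0 → peak 11
Job 4@6: h1:11  h2:7  h3:2  h4:0  h5:0  h6:1  h7:1 → peak 11
Best is Job 4@2, peak 11.

11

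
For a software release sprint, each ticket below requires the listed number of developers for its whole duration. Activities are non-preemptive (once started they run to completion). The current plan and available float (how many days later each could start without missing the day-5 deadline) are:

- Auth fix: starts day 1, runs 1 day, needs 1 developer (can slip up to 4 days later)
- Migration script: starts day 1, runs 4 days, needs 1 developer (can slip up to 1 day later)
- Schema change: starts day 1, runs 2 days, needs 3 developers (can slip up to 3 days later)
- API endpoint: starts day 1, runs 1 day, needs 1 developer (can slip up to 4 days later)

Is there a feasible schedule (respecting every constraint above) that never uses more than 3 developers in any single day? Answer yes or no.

The minimum achievable peak is 4; 3 < 4, so no feasible schedule stays within the cap.

no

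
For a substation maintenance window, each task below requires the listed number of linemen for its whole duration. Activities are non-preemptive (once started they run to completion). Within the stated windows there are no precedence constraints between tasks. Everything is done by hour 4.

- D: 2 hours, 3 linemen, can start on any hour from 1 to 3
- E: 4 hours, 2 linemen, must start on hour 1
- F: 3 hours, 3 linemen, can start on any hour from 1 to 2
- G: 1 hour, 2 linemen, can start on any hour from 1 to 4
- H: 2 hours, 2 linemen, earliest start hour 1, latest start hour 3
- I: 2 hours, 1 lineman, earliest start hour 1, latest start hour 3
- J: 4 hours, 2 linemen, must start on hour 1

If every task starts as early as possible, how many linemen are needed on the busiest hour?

Early-start schedule: D@1, E@1, F@1, G@1, H@1, I@1, J@1.
Load per hour: hour 1: 15, hour 2: 13, hour 3: 7, hour 4: 4.
Peak is 15.

15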